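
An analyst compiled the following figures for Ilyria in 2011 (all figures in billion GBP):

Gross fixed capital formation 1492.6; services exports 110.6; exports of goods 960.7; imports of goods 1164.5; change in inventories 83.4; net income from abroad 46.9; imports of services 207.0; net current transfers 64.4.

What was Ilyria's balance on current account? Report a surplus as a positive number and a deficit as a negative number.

Goods balance = 960.7 - 1164.5 = -203.8
Services balance = 110.6 - 207.0 = -96.4
Trade balance (goods + services) = -203.8 + (-96.4) = -300.2
Net primary income = 46.9
Net secondary income = 64.4
Current account = -300.2 + 46.9 + 64.4 = -188.9

-188.9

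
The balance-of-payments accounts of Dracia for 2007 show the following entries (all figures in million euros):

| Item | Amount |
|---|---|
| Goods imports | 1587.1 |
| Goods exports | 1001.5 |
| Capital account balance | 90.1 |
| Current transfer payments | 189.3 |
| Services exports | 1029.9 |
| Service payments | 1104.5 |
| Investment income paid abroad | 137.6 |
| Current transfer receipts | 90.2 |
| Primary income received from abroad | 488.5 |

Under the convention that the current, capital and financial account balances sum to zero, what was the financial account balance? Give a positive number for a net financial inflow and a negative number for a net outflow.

Goods balance = 1001.5 - 1587.1 = -585.6
Services balance = 1029.9 - 1104.5 = -74.6
Trade balance (goods + services) = -585.6 + (-74.6) = -660.2
Net primary income = 488.5 - 137.6 = 350.9
Net secondary income = 90.2 - 189.3 = -99.1
Current account = -660.2 + 350.9 + (-99.1) = -408.4
Financial account = -(-408.4 + 90.1) = 318.3

318.3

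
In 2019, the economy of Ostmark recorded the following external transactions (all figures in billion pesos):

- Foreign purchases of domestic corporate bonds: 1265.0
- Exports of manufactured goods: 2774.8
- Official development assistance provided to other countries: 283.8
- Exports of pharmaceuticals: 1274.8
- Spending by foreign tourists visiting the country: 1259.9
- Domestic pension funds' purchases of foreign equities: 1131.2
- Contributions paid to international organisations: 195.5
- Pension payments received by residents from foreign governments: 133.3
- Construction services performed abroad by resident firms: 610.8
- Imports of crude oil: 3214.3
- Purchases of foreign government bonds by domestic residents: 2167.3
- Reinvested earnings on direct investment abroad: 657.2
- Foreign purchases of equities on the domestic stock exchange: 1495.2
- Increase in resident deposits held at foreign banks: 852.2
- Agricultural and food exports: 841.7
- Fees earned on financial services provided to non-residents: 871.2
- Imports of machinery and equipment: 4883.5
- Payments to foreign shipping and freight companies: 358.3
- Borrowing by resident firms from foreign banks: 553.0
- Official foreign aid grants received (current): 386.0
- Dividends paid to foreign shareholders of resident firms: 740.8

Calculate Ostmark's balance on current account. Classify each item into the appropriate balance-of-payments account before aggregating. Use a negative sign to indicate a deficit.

Goods: -4883.5 + 2774.8 + 1274.8 - 3214.3 + 841.7 = -3206.5
Services: -358.3 + 871.2 + 610.8 + 1259.9 = 2383.6
Primary income: 657.2 - 740.8 = -83.6
Secondary income: 386.0 - 195.5 + 133.3 - 283.8 = 40.0
Current account = (-3206.5) + 2383.6 + (-83.6) + 40.0 = -866.5
(Excluded from the current account — financial account: foreign purchases of domestic corporate bonds 1265.0, domestic pension funds' purchases of foreign equities 1131.2, purchases of foreign government bonds by domestic residents 2167.3, foreign purchases of equities on the domestic stock exchange 1495.2, increase in resident deposits held at foreign banks 852.2, borrowing by resident firms from foreign banks 553.0.)

-866.5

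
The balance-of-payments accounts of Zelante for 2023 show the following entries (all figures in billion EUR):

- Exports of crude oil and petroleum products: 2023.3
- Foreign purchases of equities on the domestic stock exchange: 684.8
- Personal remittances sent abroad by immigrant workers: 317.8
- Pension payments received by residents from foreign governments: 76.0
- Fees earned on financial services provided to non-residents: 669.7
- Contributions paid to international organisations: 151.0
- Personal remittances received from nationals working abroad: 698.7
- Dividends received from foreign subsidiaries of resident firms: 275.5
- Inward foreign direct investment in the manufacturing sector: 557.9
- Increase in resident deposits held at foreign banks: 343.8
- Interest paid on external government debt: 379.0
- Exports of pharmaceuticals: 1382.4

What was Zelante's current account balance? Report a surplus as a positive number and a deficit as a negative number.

Goods: 1382.4 + 2023.3 = 3405.7
Services: 669.7
Primary income: -379.0 + 275.5 = -103.5
Secondary income: -317.8 + 698.7 + 76.0 - 151.0 = 305.9
Current account = 3405.7 + 669.7 + (-103.5) + 305.9 = 4277.8
(Excluded from the current account — financial account: foreign purchases of equities on the domestic stock exchange 684.8, inward foreign direct investment in the manufacturing sector 557.9, increase in resident deposits held at foreign banks 343.8.)

4277.8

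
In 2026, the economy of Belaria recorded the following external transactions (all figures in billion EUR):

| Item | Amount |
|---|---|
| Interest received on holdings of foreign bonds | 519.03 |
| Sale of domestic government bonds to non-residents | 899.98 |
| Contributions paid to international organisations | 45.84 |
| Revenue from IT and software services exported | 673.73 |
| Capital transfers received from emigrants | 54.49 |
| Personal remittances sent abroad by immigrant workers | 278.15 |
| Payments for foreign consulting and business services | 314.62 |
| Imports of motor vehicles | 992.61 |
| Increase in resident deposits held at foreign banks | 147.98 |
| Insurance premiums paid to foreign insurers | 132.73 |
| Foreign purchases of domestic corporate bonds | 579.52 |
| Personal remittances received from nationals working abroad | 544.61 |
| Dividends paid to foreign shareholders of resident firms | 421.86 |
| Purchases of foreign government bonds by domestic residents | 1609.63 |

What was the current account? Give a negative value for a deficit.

Goods: -992.61
Services: -132.73 + 673.73 - 314.62 = 226.38
Primary income: 519.03 - 421.86 = 97.17
Secondary income: -278.15 - 45.84 + 544.61 = 220.62
Current account = (-992.61) + 226.38 + 97.17 + 220.62 = -448.44
(Excluded from the current account — financial account: sale of domestic government bonds to non-residents 899.98, increase in resident deposits held at foreign banks 147.98, foreign purchases of domestic corporate bonds 579.52, purchases of foreign government bonds by domestic residents 1609.63; capital account: capital transfers received from emigrants 54.49.)

-448.44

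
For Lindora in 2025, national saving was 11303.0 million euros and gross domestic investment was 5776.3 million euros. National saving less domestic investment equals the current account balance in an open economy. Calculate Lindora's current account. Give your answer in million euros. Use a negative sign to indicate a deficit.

S - I = CA (net lending to the rest of the world).
CA = S - I = 11303.0 - 5776.3 = 5526.7

5526.7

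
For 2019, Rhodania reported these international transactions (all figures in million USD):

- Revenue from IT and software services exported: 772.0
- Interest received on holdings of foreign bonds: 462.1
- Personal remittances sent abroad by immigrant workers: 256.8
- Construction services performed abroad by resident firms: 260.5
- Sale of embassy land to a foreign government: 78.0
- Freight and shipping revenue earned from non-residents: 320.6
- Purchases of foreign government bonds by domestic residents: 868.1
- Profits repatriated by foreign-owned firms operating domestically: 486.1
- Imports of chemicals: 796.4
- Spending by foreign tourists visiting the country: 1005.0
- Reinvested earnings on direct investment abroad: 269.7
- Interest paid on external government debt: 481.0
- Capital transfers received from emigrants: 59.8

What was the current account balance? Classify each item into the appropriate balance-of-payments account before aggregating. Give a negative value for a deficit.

Goods: -796.4
Services: 1005.0 + 260.5 + 320.6 + 772.0 = 2358.1
Primary income: 462.1 - 481.0 + 269.7 - 486.1 = -235.3
Secondary income: -256.8
Current account = (-796.4) + 2358.1 + (-235.3) + (-256.8) = 1069.6
(Excluded from the current account — capital account: sale of embassy land to a foreign government 78.0, capital transfers received from emigrants 59.8; financial account: purchases of foreign government bonds by domestic residents 868.1.)

1069.6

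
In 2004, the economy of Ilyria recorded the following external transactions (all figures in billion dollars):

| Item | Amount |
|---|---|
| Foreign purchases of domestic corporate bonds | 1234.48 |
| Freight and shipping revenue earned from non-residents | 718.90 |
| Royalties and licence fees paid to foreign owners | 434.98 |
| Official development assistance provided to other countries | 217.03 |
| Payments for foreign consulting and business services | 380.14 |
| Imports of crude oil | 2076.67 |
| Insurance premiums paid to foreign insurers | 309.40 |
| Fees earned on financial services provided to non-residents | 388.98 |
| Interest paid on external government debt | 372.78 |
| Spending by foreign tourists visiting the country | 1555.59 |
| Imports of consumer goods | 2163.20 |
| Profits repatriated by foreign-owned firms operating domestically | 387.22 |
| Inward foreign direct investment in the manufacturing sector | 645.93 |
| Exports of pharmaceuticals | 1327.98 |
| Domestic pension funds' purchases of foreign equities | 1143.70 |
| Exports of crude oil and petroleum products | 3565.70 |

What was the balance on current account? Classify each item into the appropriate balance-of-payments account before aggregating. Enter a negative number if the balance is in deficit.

Goods: 3565.70 + 1327.98 - 2076.67 - 2163.20 = 653.81
Services: -309.40 + 1555.59 + 718.90 - 380.14 + 388.98 - 434.98 = 1538.95
Primary income: -387.22 - 372.78 = -760.00
Secondary income: -217.03
Current account = 653.81 + 1538.95 + (-760.00) + (-217.03) = 1215.73
(Excluded from the current account — financial account: foreign purchases of domestic corporate bonds 1234.48, inward foreign direct investment in the manufacturing sector 645.93, domestic pension funds' purchases of foreign equities 1143.70.)

1215.73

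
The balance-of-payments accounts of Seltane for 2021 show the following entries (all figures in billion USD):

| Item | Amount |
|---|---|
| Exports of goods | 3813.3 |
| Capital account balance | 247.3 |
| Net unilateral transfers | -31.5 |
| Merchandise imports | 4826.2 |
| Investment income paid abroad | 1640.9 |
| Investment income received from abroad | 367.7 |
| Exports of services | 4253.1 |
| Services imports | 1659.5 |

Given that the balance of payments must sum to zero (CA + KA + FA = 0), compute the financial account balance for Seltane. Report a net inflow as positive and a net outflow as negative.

Goods balance = 3813.3 - 4826.2 = -1012.9
Services balance = 4253.1 - 1659.5 = 2593.6
Trade balance (goods + services) = -1012.9 + 2593.6 = 1580.7
Net primary income = 367.7 - 1640.9 = -1273.2
Net secondary income = -31.5
Current account = 1580.7 + (-1273.2) + (-31.5) = 276.0
Financial account = -(276.0 + 247.3) = -523.3

-523.3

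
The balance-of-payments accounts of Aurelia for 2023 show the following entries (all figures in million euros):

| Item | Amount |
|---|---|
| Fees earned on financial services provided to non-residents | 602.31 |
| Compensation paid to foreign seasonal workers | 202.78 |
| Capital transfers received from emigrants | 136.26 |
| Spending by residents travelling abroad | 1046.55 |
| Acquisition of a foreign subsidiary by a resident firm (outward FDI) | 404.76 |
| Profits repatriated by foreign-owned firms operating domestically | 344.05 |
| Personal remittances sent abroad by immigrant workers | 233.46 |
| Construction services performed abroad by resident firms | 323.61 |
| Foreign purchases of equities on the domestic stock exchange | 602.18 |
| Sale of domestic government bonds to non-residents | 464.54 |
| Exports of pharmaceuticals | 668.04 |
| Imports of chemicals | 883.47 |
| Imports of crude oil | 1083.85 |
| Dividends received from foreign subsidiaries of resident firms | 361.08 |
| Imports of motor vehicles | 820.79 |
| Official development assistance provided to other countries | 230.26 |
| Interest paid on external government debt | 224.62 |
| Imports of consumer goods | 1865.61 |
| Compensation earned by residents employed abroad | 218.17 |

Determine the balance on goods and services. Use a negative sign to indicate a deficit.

-4106.31

Goods: 668.04 - 1865.61 - 1083.85 - 820.79 - 883.47 = -3985.68
Services: 323.61 - 1046.55 + 602.31 = -120.63
Trade balance = -3985.68 + (-120.63) = -4106.31
(Excluded from the trade balance — primary income: compensation paid to foreign seasonal workers 202.78, profits repatriated by foreign-owned firms operating domestically 344.05, dividends received from foreign subsidiaries of resident firms 361.08, interest paid on external government debt 224.62, compensation earned by residents employed abroad 218.17; capital account: capital transfers received from emigrants 136.26; financial account: acquisition of a foreign subsidiary by a resident firm (outward FDI) 404.76, foreign purchases of equities on the domestic stock exchange 602.18, sale of domestic government bonds to non-residents 464.54; secondary income: personal remittances sent abroad by immigrant workers 233.46, official development assistance provided to other countries 230.26.)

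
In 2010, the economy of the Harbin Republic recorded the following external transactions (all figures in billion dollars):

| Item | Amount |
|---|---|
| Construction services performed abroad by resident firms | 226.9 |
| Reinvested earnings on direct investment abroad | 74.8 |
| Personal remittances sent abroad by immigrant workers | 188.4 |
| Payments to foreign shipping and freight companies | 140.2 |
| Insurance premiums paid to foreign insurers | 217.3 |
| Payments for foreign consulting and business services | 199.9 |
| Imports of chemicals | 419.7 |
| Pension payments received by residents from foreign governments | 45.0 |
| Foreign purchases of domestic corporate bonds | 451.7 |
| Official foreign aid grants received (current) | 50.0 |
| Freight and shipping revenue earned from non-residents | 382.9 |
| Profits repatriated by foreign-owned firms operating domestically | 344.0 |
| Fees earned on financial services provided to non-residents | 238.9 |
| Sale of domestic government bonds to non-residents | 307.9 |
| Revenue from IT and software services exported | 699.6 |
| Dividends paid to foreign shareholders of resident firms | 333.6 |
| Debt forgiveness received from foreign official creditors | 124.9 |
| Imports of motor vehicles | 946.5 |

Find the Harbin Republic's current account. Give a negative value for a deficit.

-1071.5

Goods: -946.5 - 419.7 = -1366.2
Services: -140.2 + 382.9 - 217.3 - 199.9 + 226.9 + 238.9 + 699.6 = 990.9
Primary income: 74.8 - 344.0 - 333.6 = -602.8
Secondary income: -188.4 + 45.0 + 50.0 = -93.4
Current account = (-1366.2) + 990.9 + (-602.8) + (-93.4) = -1071.5
(Excluded from the current account — financial account: foreign purchases of domestic corporate bonds 451.7, sale of domestic government bonds to non-residents 307.9; capital account: debt forgiveness received from foreign official creditors 124.9.)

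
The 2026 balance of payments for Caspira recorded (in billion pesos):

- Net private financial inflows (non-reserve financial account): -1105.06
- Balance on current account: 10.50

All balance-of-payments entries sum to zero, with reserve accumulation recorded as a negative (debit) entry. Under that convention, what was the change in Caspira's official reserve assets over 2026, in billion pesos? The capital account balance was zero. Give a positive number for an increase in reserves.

-1094.56

Official reserve transactions balance = -(10.50 + (-1105.06)) = 1094.56
An accumulation of reserves is recorded as a debit (negative entry), so the change in the stock of reserves is the negative of that balance.
Change in official reserves = -(1094.56) = -1094.56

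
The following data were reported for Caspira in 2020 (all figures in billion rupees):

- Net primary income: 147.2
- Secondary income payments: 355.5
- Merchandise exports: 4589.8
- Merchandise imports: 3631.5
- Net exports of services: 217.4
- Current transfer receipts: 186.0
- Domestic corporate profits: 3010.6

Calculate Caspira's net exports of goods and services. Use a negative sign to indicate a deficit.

1175.7

Goods balance = 4589.8 - 3631.5 = 958.3
Services balance = 217.4
Trade balance (goods + services) = 958.3 + 217.4 = 1175.7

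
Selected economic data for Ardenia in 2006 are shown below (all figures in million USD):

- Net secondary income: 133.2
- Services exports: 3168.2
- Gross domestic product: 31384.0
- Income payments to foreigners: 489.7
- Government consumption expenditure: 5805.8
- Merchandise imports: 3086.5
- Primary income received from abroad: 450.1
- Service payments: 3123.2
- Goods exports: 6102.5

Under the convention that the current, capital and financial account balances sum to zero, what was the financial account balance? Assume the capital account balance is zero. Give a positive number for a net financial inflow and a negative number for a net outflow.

-3154.6

Goods balance = 6102.5 - 3086.5 = 3016.0
Services balance = 3168.2 - 3123.2 = 45.0
Trade balance (goods + services) = 3016.0 + 45.0 = 3061.0
Net primary income = 450.1 - 489.7 = -39.6
Net secondary income = 133.2
Current account = 3061.0 + (-39.6) + 133.2 = 3154.6
Financial account = -(3154.6) = -3154.6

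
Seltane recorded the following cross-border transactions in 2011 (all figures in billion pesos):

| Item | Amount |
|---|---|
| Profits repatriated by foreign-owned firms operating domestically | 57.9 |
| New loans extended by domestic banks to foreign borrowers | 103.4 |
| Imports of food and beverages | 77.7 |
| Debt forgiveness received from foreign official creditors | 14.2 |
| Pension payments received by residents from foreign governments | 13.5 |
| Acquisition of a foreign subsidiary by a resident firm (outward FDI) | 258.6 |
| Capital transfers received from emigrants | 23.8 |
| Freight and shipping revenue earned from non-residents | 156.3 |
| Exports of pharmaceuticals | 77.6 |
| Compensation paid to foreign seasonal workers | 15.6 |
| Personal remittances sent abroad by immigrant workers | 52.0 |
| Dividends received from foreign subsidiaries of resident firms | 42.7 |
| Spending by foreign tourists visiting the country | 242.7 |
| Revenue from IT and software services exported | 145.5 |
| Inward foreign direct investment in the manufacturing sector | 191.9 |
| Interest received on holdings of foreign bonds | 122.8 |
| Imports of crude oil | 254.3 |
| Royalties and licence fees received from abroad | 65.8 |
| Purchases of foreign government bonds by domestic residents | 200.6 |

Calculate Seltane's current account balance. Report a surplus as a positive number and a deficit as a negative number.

409.4

Goods: 77.6 - 254.3 - 77.7 = -254.4
Services: 145.5 + 156.3 + 65.8 + 242.7 = 610.3
Primary income: 42.7 - 15.6 + 122.8 - 57.9 = 92.0
Secondary income: 13.5 - 52.0 = -38.5
Current account = (-254.4) + 610.3 + 92.0 + (-38.5) = 409.4
(Excluded from the current account — financial account: new loans extended by domestic banks to foreign borrowers 103.4, acquisition of a foreign subsidiary by a resident firm (outward FDI) 258.6, inward foreign direct investment in the manufacturing sector 191.9, purchases of foreign government bonds by domestic residents 200.6; capital account: debt forgiveness received from foreign official creditors 14.2, capital transfers received from emigrants 23.8.)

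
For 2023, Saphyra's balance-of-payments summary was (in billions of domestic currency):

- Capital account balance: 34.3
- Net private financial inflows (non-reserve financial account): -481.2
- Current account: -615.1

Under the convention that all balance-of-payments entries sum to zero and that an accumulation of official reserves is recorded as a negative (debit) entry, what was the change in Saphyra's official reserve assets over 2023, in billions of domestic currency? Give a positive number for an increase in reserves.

-1062.0

Official reserve transactions balance = -((-615.1) + 34.3 + (-481.2)) = 1062.0
An accumulation of reserves is recorded as a debit (negative entry), so the change in the stock of reserves is the negative of that balance.
Change in official reserves = -(1062.0) = -1062.0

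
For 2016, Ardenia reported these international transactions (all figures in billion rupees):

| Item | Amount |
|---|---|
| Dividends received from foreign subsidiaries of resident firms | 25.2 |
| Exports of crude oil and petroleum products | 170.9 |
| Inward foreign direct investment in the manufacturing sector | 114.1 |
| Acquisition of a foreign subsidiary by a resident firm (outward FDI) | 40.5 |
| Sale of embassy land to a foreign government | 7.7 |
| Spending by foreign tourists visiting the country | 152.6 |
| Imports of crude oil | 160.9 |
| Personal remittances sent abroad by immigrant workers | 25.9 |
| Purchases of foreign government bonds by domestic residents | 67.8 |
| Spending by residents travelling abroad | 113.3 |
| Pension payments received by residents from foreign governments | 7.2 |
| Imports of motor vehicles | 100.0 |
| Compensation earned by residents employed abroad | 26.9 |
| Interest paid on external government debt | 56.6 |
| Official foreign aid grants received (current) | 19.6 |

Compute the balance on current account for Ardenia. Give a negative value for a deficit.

Goods: -160.9 - 100.0 + 170.9 = -90.0
Services: 152.6 - 113.3 = 39.3
Primary income: -56.6 + 25.2 + 26.9 = -4.5
Secondary income: 19.6 + 7.2 - 25.9 = 0.9
Current account = (-90.0) + 39.3 + (-4.5) + 0.9 = -54.3
(Excluded from the current account — financial account: inward foreign direct investment in the manufacturing sector 114.1, acquisition of a foreign subsidiary by a resident firm (outward FDI) 40.5, purchases of foreign government bonds by domestic residents 67.8; capital account: sale of embassy land to a foreign government 7.7.)

-54.3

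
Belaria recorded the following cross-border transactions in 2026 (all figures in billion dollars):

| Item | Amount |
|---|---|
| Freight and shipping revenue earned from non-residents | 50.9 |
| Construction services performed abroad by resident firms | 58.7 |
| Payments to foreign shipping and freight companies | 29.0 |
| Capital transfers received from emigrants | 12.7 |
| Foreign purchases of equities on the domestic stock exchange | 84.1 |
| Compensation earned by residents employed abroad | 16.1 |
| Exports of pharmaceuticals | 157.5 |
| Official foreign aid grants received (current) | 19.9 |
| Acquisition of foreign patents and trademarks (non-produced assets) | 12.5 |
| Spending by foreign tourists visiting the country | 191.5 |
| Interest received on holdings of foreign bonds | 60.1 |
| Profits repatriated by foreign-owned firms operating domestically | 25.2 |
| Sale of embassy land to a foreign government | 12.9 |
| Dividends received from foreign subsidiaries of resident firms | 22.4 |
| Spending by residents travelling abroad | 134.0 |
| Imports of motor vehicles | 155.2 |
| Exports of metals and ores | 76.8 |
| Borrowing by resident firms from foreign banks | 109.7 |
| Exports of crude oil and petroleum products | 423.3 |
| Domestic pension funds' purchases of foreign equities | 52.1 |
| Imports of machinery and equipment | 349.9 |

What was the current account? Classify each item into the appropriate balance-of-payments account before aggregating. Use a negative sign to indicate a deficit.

Goods: -349.9 + 157.5 + 76.8 - 155.2 + 423.3 = 152.5
Services: -29.0 - 134.0 + 50.9 + 58.7 + 191.5 = 138.1
Primary income: -25.2 + 16.1 + 22.4 + 60.1 = 73.4
Secondary income: 19.9
Current account = 152.5 + 138.1 + 73.4 + 19.9 = 383.9
(Excluded from the current account — capital account: capital transfers received from emigrants 12.7, acquisition of foreign patents and trademarks (non-produced assets) 12.5, sale of embassy land to a foreign government 12.9; financial account: foreign purchases of equities on the domestic stock exchange 84.1, borrowing by resident firms from foreign banks 109.7, domestic pension funds' purchases of foreign equities 52.1.)

383.9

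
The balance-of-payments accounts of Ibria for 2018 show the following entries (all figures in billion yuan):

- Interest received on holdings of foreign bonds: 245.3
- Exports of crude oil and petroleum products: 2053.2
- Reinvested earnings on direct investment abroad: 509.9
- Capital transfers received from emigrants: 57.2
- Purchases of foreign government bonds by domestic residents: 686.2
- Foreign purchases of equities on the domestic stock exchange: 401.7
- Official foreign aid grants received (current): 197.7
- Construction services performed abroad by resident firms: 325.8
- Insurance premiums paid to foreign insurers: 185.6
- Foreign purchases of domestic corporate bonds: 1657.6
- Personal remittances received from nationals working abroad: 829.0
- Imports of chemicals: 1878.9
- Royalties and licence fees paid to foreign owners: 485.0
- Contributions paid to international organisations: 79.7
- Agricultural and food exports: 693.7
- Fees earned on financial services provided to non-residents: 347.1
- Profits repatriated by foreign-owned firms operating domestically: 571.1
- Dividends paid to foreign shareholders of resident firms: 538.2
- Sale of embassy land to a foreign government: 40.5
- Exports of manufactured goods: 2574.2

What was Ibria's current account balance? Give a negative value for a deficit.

Goods: -1878.9 + 2574.2 + 2053.2 + 693.7 = 3442.2
Services: 325.8 + 347.1 - 485.0 - 185.6 = 2.3
Primary income: 245.3 + 509.9 - 538.2 - 571.1 = -354.1
Secondary income: 829.0 - 79.7 + 197.7 = 947.0
Current account = 3442.2 + 2.3 + (-354.1) + 947.0 = 4037.4
(Excluded from the current account — capital account: capital transfers received from emigrants 57.2, sale of embassy land to a foreign government 40.5; financial account: purchases of foreign government bonds by domestic residents 686.2, foreign purchases of equities on the domestic stock exchange 401.7, foreign purchases of domestic corporate bonds 1657.6.)

4037.4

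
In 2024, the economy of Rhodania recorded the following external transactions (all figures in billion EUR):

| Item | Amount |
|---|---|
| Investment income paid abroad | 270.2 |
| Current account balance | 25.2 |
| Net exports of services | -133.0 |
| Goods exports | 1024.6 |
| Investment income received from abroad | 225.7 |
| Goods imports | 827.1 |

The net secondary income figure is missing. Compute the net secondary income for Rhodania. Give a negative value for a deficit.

Current account = goods balance + services balance + net primary income + net secondary income
Sum of the known components = 20.0
Net secondary income = CA - (known components) = 25.2 - 20.0 = 5.2

5.2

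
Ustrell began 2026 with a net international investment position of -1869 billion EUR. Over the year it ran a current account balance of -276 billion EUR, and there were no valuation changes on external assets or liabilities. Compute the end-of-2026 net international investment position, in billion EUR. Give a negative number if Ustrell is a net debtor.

With no valuation effects, change in NIIP = current account = -276
End-of-year NIIP = -1869 + (-276) = -2145

-2145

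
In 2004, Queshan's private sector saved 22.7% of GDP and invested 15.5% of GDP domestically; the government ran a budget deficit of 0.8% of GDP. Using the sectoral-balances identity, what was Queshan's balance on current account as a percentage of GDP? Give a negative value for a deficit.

6.4

By the sectoral-balances identity, CA = (S_private - I) + (T - G).
Private balance = 22.7 - 15.5 = 7.2
Government balance (T - G) = -0.8
CA = 7.2 + (-0.8) = 6.4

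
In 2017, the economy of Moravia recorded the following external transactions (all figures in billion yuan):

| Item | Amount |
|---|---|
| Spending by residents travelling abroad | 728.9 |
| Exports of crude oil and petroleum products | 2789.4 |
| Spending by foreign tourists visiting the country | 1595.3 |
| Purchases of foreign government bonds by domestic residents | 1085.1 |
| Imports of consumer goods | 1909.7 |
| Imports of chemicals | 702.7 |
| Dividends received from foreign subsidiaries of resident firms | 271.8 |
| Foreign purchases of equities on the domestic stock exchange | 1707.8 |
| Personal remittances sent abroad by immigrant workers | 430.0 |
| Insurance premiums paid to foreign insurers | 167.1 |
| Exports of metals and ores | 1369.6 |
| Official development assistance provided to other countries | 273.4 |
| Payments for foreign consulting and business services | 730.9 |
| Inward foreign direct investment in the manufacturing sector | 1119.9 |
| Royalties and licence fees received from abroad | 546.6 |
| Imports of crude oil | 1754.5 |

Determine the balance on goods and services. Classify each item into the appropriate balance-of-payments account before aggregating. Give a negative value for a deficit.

Goods: 2789.4 - 1754.5 - 702.7 - 1909.7 + 1369.6 = -207.9
Services: 1595.3 + 546.6 - 167.1 - 728.9 - 730.9 = 515.0
Trade balance = -207.9 + 515.0 = 307.1
(Excluded from the trade balance — financial account: purchases of foreign government bonds by domestic residents 1085.1, foreign purchases of equities on the domestic stock exchange 1707.8, inward foreign direct investment in the manufacturing sector 1119.9; primary income: dividends received from foreign subsidiaries of resident firms 271.8; secondary income: personal remittances sent abroad by immigrant workers 430.0, official development assistance provided to other countries 273.4.)

307.1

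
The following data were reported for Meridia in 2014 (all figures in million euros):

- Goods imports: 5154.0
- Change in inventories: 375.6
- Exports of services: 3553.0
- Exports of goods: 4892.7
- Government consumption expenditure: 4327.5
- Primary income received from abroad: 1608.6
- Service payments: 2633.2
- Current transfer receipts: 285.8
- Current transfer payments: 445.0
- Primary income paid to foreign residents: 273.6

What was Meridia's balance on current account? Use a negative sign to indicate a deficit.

Goods balance = 4892.7 - 5154.0 = -261.3
Services balance = 3553.0 - 2633.2 = 919.8
Trade balance (goods + services) = -261.3 + 919.8 = 658.5
Net primary income = 1608.6 - 273.6 = 1335.0
Net secondary income = 285.8 - 445.0 = -159.2
Current account = 658.5 + 1335.0 + (-159.2) = 1834.3

1834.3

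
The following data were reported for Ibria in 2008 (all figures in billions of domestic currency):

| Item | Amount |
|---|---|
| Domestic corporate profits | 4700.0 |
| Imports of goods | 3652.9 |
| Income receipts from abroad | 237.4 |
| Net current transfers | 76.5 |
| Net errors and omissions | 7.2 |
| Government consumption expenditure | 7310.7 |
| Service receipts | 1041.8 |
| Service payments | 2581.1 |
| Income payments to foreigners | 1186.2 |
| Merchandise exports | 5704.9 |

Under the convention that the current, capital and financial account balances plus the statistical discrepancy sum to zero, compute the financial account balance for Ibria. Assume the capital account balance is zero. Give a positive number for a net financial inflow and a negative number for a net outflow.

352.4

Goods balance = 5704.9 - 3652.9 = 2052.0
Services balance = 1041.8 - 2581.1 = -1539.3
Trade balance (goods + services) = 2052.0 + (-1539.3) = 512.7
Net primary income = 237.4 - 1186.2 = -948.8
Net secondary income = 76.5
Current account = 512.7 + (-948.8) + 76.5 = -359.6
Financial account = -(-359.6 + 7.2) = 352.4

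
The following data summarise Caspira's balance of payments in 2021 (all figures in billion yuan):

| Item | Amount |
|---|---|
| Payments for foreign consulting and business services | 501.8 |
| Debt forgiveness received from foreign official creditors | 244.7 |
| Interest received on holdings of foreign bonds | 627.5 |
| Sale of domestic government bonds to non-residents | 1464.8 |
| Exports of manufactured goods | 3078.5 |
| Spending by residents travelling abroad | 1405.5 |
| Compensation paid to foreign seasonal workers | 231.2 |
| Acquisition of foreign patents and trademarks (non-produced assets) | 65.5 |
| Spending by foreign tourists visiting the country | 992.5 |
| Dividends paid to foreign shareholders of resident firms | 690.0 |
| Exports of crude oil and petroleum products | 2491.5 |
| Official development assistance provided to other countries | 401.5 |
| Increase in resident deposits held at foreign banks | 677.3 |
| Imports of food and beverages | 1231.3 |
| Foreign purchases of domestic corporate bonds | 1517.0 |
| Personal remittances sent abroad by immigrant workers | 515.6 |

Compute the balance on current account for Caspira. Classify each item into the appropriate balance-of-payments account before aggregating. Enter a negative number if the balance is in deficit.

Goods: 3078.5 - 1231.3 + 2491.5 = 4338.7
Services: 992.5 - 501.8 - 1405.5 = -914.8
Primary income: -231.2 + 627.5 - 690.0 = -293.7
Secondary income: -515.6 - 401.5 = -917.1
Current account = 4338.7 + (-914.8) + (-293.7) + (-917.1) = 2213.1
(Excluded from the current account — capital account: debt forgiveness received from foreign official creditors 244.7, acquisition of foreign patents and trademarks (non-produced assets) 65.5; financial account: sale of domestic government bonds to non-residents 1464.8, increase in resident deposits held at foreign banks 677.3, foreign purchases of domestic corporate bonds 1517.0.)

2213.1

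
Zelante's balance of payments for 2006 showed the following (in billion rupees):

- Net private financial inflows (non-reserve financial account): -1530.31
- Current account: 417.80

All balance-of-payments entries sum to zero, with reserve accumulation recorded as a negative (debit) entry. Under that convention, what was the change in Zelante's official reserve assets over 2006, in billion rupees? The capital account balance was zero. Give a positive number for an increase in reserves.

-1112.51

Official reserve transactions balance = -(417.80 + (-1530.31)) = 1112.51
An accumulation of reserves is recorded as a debit (negative entry), so the change in the stock of reserves is the negative of that balance.
Change in official reserves = -(1112.51) = -1112.51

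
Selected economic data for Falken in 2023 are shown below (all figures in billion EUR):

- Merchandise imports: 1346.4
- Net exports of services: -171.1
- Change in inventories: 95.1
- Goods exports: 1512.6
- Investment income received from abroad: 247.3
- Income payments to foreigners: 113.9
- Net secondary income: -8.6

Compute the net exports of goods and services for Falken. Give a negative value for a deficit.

-4.9

Goods balance = 1512.6 - 1346.4 = 166.2
Services balance = -171.1
Trade balance (goods + services) = 166.2 + (-171.1) = -4.9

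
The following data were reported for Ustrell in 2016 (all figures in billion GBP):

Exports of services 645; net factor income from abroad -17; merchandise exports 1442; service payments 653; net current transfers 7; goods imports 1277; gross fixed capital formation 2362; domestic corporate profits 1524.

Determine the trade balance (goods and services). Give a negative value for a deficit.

157

Goods balance = 1442 - 1277 = 165
Services balance = 645 - 653 = -8
Trade balance (goods + services) = 165 + (-8) = 157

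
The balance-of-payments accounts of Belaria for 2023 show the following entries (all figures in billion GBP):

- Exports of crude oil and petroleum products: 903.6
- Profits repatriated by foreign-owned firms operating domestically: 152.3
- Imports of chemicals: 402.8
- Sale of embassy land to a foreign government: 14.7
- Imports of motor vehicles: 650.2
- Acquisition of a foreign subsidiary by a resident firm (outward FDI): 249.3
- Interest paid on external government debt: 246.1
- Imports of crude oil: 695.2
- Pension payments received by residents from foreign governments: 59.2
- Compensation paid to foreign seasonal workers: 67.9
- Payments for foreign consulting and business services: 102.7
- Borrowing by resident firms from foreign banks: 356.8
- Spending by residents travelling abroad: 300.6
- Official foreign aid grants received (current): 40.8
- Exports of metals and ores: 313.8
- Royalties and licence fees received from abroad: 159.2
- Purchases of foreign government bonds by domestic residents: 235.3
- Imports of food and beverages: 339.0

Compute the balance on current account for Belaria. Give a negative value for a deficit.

-1480.2

Goods: -402.8 - 695.2 - 650.2 + 313.8 - 339.0 + 903.6 = -869.8
Services: -102.7 + 159.2 - 300.6 = -244.1
Primary income: -246.1 - 67.9 - 152.3 = -466.3
Secondary income: 40.8 + 59.2 = 100.0
Current account = (-869.8) + (-244.1) + (-466.3) + 100.0 = -1480.2
(Excluded from the current account — capital account: sale of embassy land to a foreign government 14.7; financial account: acquisition of a foreign subsidiary by a resident firm (outward FDI) 249.3, borrowing by resident firms from foreign banks 356.8, purchases of foreign government bonds by domestic residents 235.3.)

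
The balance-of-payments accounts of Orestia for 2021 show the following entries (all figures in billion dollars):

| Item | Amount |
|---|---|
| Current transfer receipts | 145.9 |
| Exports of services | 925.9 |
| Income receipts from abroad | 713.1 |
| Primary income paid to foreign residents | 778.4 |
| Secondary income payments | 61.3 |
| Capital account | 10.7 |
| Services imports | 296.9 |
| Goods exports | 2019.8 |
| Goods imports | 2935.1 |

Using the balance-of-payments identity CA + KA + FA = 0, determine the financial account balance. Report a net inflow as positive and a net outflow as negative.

Goods balance = 2019.8 - 2935.1 = -915.3
Services balance = 925.9 - 296.9 = 629.0
Trade balance (goods + services) = -915.3 + 629.0 = -286.3
Net primary income = 713.1 - 778.4 = -65.3
Net secondary income = 145.9 - 61.3 = 84.6
Current account = -286.3 + (-65.3) + 84.6 = -267.0
Financial account = -(-267.0 + 10.7) = 256.3

256.3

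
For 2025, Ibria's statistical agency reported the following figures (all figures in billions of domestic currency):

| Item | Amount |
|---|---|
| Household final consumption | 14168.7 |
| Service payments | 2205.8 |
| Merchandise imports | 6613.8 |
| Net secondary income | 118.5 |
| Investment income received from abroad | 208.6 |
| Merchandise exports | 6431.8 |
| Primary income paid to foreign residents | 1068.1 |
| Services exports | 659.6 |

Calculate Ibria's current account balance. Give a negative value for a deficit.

-2469.2

Goods balance = 6431.8 - 6613.8 = -182.0
Services balance = 659.6 - 2205.8 = -1546.2
Trade balance (goods + services) = -182.0 + (-1546.2) = -1728.2
Net primary income = 208.6 - 1068.1 = -859.5
Net secondary income = 118.5
Current account = -1728.2 + (-859.5) + 118.5 = -2469.2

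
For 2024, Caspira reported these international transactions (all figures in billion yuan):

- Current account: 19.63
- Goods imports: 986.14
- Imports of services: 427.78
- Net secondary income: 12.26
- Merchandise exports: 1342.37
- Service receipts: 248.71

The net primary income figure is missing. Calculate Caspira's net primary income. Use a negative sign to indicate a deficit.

-169.79

Current account = goods balance + services balance + net primary income + net secondary income
Sum of the known components = 189.42
Net primary income = CA - (known components) = 19.63 - 189.42 = -169.79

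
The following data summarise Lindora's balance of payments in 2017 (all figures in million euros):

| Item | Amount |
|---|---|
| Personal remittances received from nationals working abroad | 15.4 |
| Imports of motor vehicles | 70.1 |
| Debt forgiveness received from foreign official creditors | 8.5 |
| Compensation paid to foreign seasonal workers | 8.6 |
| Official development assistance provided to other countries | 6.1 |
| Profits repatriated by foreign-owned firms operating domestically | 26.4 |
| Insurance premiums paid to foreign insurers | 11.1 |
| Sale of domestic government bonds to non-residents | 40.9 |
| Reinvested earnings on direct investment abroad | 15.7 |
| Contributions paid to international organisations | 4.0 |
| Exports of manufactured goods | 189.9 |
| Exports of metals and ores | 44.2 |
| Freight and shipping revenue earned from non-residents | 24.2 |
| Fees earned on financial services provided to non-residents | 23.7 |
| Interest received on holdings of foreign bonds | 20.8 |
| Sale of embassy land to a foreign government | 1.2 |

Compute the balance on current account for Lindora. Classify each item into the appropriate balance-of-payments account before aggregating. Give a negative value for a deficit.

207.6

Goods: -70.1 + 44.2 + 189.9 = 164.0
Services: -11.1 + 23.7 + 24.2 = 36.8
Primary income: 20.8 + 15.7 - 8.6 - 26.4 = 1.5
Secondary income: 15.4 - 6.1 - 4.0 = 5.3
Current account = 164.0 + 36.8 + 1.5 + 5.3 = 207.6
(Excluded from the current account — capital account: debt forgiveness received from foreign official creditors 8.5, sale of embassy land to a foreign government 1.2; financial account: sale of domestic government bonds to non-residents 40.9.)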